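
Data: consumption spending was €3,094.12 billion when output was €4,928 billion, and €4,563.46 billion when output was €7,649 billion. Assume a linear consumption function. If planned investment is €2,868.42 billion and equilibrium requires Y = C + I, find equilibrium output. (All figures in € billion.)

Y = 7177

MPC = (4563.46 − 3094.12)/(7649 − 4928) = 1469.34/2721 = 0.54
a = 3094.12 − 0.54(4928) = 433
Equilibrium: Y = 433 + 0.54Y + 2868.42
0.46Y = 3301.42, so Y = 3301.42/0.46 = 7177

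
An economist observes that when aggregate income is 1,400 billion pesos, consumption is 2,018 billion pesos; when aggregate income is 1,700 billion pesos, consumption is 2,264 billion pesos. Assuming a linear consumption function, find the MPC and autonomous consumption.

MPC = ΔC/ΔY = (2264 − 2018)/(1700 − 1400) = 246/300 = 0.82
a = C − MPC·Y = 2018 − 0.82(1400) = 2018 − 1148 = 870

MPC = 0.82; a = 870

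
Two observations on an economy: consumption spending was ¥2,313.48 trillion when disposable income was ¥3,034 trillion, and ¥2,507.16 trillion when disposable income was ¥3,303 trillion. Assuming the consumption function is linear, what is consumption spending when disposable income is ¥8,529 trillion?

C = 6269.88

MPC = (2507.16 − 2313.48)/(3303 − 3034) = 193.68/269 = 0.72
a = 2313.48 − 0.72(3034) = 2313.48 − 2184.48 = 129
C = 129 + 0.72(8529) = 129 + 6140.88 = 6269.88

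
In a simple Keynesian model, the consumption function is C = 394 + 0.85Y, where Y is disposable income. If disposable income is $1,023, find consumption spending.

C = 1263.55

C = 394 + 0.85(1023) = 394 + 869.55 = 1263.55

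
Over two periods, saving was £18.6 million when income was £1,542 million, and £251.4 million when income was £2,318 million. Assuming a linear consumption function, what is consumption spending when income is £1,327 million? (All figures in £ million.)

C = 1372.9

MPS = ΔS/ΔY = (251.4 − 18.6)/(2318 − 1542) = 232.8/776 = 0.3
MPC = 1 − MPS = 0.7
Autonomous saving = 18.6 − 0.3(1542) = -444, so a = 444
C = 444 + 0.7(1327) = 444 + 928.9 = 1372.9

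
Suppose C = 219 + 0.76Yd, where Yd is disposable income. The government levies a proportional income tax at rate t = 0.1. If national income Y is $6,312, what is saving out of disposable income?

Yd = (1 − 0.1)(6312) = 0.9(6312) = 5680.8
C = 219 + 0.76(5680.8) = 219 + 4317.408 = 4536.408
S = Yd − C = 5680.8 − 4536.408 = 1144.392

S = 1144.392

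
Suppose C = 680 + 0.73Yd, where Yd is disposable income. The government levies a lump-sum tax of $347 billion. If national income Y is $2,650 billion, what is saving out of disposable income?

S = -58.19

Yd = Y − T = 2650 − 347 = 2303
C = 680 + 0.73(2303) = 680 + 1681.19 = 2361.19
S = Yd − C = 2303 − 2361.19 = -58.19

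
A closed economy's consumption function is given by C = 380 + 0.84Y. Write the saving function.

S = Y − C = Y − (380 + 0.84Y) = -380 + (1 − 0.84)Y

S = -380 + 0.16Y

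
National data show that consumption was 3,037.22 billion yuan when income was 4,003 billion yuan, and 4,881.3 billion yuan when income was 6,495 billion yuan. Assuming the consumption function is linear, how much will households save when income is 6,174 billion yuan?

MPC = (4881.3 − 3037.22)/(6495 − 4003) = 1844.08/2492 = 0.74
a = 3037.22 − 0.74(4003) = 3037.22 − 2962.22 = 75
C = 75 + 0.74(6174) = 4643.76
S = 6174 − 4643.76 = 1530.24

S = 1530.24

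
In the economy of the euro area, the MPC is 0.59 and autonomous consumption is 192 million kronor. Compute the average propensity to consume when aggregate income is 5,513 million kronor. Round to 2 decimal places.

C = 192 + 0.59(5513) = 3444.67
APC = C/Y = 3444.67/5513 = 0.62

APC = 0.62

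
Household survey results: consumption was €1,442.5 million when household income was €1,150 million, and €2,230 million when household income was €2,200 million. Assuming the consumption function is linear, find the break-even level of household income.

MPC = (2230 − 1442.5)/(2200 − 1150) = 787.5/1050 = 0.75
a = 1442.5 − 0.75(1150) = 1442.5 − 862.5 = 580
Break-even: Y = a/(1−MPC) = 580/0.25 = 2320

Y = 2320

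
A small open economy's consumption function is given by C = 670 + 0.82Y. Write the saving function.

S = -670 + 0.18Y

S = Y − C = Y − (670 + 0.82Y) = -670 + (1 − 0.82)Y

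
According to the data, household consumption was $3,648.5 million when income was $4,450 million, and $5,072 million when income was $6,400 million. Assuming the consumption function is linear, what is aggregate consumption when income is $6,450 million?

MPC = (5072 − 3648.5)/(6400 − 4450) = 1423.5/1950 = 0.73
a = 3648.5 − 0.73(4450) = 3648.5 − 3248.5 = 400
C = 400 + 0.73(6450) = 400 + 4708.5 = 5108.5

C = 5108.5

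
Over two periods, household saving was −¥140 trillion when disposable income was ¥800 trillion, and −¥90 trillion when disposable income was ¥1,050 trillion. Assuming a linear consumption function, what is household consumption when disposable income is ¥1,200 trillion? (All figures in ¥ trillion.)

MPS = ΔS/ΔY = (-90 − (-140))/(1050 − 800) = 50/250 = 0.2
MPC = 1 − MPS = 0.8
Autonomous saving = -140 − 0.2(800) = -300, so a = 300
C = 300 + 0.8(1200) = 300 + 960 = 1260

C = 1260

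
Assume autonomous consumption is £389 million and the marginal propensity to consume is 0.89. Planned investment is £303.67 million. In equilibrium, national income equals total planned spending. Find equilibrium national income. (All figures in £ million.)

Y = C + I = 389 + 0.89Y + 303.67
Y − 0.89Y = 692.67
0.11Y = 692.67, so Y = 692.67/0.11 = 6297

Y = 6297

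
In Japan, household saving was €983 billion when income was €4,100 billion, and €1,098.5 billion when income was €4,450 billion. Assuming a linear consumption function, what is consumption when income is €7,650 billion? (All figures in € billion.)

MPS = ΔS/ΔY = (1098.5 − 983)/(4450 − 4100) = 115.5/350 = 0.33
MPC = 1 − MPS = 0.67
Autonomous saving = 983 − 0.33(4100) = -370, so a = 370
C = 370 + 0.67(7650) = 370 + 5125.5 = 5495.5

C = 5495.5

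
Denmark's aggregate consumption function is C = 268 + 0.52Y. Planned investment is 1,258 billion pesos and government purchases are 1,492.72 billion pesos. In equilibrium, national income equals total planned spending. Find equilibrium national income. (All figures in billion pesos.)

Y = 6289

Y = C + I + G = 268 + 0.52Y + 1258 + 1492.72
Y − 0.52Y = 3018.72
0.48Y = 3018.72, so Y = 3018.72/0.48 = 6289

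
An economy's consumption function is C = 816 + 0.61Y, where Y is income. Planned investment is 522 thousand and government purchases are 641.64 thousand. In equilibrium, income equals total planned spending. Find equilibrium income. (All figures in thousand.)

Y = 5076

Y = C + I + G = 816 + 0.61Y + 522 + 641.64
Y − 0.61Y = 1979.64
0.39Y = 1979.64, so Y = 1979.64/0.39 = 5076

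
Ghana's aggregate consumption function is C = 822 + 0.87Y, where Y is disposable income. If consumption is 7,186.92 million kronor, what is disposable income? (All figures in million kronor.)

822 + 0.87Y = 7186.92
0.87Y = 6364.92, so Y = 6364.92/0.87 = 7316

Y = 7316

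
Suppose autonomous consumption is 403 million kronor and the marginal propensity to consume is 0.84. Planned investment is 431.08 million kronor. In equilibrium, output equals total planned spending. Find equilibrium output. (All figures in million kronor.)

Y = C + I = 403 + 0.84Y + 431.08
Y − 0.84Y = 834.08
0.16Y = 834.08, so Y = 834.08/0.16 = 5213

Y = 5213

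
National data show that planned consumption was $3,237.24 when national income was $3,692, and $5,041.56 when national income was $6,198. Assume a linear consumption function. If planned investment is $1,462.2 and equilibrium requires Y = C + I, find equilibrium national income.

Y = 7290

MPC = (5041.56 − 3237.24)/(6198 − 3692) = 1804.32/2506 = 0.72
a = 3237.24 − 0.72(3692) = 579
Equilibrium: Y = 579 + 0.72Y + 1462.2
0.28Y = 2041.2, so Y = 2041.2/0.28 = 7290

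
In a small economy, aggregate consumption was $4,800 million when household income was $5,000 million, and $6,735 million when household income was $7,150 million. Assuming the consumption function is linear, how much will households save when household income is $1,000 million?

S = -200

MPC = (6735 − 4800)/(7150 − 5000) = 1935/2150 = 0.9
a = 4800 − 0.9(5000) = 4800 − 4500 = 300
C = 300 + 0.9(1000) = 1200
S = 1000 − 1200 = -200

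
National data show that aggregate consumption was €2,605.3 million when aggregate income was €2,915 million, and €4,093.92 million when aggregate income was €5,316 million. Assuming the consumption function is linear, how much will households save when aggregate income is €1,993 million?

S = -40.66

MPC = (4093.92 − 2605.3)/(5316 − 2915) = 1488.62/2401 = 0.62
a = 2605.3 − 0.62(2915) = 2605.3 − 1807.3 = 798
C = 798 + 0.62(1993) = 2033.66
S = 1993 − 2033.66 = -40.66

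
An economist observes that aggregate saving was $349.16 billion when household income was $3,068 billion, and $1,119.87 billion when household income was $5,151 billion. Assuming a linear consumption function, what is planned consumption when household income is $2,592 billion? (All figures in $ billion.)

C = 2418.96

MPS = ΔS/ΔY = (1119.87 − 349.16)/(5151 − 3068) = 770.71/2083 = 0.37
MPC = 1 − MPS = 0.63
Autonomous saving = 349.16 − 0.37(3068) = -786, so a = 786
C = 786 + 0.63(2592) = 786 + 1632.96 = 2418.96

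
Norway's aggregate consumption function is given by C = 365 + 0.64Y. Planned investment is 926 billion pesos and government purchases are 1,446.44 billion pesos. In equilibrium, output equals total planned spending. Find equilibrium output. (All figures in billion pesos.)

Y = C + I + G = 365 + 0.64Y + 926 + 1446.44
Y − 0.64Y = 2737.44
0.36Y = 2737.44, so Y = 2737.44/0.36 = 7604

Y = 7604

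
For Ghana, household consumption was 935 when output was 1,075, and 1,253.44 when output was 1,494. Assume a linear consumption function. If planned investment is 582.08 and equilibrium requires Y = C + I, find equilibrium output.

MPC = (1253.44 − 935)/(1494 − 1075) = 318.44/419 = 0.76
a = 935 − 0.76(1075) = 118
Equilibrium: Y = 118 + 0.76Y + 582.08
0.24Y = 700.08, so Y = 700.08/0.24 = 2917

Y = 2917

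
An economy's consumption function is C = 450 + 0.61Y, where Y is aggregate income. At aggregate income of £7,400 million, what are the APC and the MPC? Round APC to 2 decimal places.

MPC = 0.61 (the slope of the consumption function)
C = 450 + 0.61(7400) = 4964, so APC = 4964/7400 = 0.67

APC = 0.67; MPC = 0.61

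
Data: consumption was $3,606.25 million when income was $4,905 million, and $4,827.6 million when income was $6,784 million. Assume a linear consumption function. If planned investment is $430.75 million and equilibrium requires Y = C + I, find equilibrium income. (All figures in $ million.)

MPC = (4827.6 − 3606.25)/(6784 − 4905) = 1221.35/1879 = 0.65
a = 3606.25 − 0.65(4905) = 418
Equilibrium: Y = 418 + 0.65Y + 430.75
0.35Y = 848.75, so Y = 848.75/0.35 = 2425

Y = 2425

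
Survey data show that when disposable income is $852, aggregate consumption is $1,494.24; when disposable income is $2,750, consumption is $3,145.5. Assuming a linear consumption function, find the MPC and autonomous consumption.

MPC = ΔC/ΔY = (3145.5 − 1494.24)/(2750 − 852) = 1651.26/1898 = 0.87
a = C − MPC·Y = 1494.24 − 0.87(852) = 1494.24 − 741.24 = 753

MPC = 0.87; a = 753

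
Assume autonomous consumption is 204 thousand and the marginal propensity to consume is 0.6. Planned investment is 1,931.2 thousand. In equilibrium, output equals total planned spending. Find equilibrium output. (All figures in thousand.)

Y = C + I = 204 + 0.6Y + 1931.2
Y − 0.6Y = 2135.2
0.4Y = 2135.2, so Y = 2135.2/0.4 = 5338

Y = 5338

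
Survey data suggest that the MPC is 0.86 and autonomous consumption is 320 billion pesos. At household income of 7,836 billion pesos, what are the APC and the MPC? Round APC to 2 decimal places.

APC = 0.90; MPC = 0.86

MPC = 0.86 (the slope of the consumption function)
C = 320 + 0.86(7836) = 7058.96, so APC = 7058.96/7836 = 0.90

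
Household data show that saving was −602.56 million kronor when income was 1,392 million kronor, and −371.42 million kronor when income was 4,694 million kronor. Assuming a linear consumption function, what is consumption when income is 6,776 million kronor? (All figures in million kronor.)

MPS = ΔS/ΔY = (-371.42 − (-602.56))/(4694 − 1392) = 231.14/3302 = 0.07
MPC = 1 − MPS = 0.93
Autonomous saving = -602.56 − 0.07(1392) = -700, so a = 700
C = 700 + 0.93(6776) = 700 + 6301.68 = 7001.68

C = 7001.68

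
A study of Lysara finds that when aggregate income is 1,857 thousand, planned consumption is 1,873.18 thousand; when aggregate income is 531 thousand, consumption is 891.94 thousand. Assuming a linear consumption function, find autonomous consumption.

a = 499

MPC = ΔC/ΔY = (1873.18 − 891.94)/(1857 − 531) = 981.24/1326 = 0.74
a = C − MPC·Y = 891.94 − 0.74(531) = 891.94 − 392.94 = 499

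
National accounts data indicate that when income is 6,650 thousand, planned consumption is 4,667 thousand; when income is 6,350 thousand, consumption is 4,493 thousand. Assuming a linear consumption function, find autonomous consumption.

MPC = ΔC/ΔY = (4667 − 4493)/(6650 − 6350) = 174/300 = 0.58
a = C − MPC·Y = 4493 − 0.58(6350) = 4493 − 3683 = 810

a = 810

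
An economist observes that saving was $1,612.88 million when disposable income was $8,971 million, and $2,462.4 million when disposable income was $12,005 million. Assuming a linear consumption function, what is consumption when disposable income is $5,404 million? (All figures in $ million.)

C = 4789.88

MPS = ΔS/ΔY = (2462.4 − 1612.88)/(12005 − 8971) = 849.52/3034 = 0.28
MPC = 1 − MPS = 0.72
Autonomous saving = 1612.88 − 0.28(8971) = -899, so a = 899
C = 899 + 0.72(5404) = 899 + 3890.88 = 4789.88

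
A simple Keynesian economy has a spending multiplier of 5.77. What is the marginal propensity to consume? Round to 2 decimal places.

MPC = 0.83

k = 1/(1 − MPC), so 1 − MPC = 1/k = 1/5.77 = 0.1733
MPC = 1 − 0.1733 = 0.83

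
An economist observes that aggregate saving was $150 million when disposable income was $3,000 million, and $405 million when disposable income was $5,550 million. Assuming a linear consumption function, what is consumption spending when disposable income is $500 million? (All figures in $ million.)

C = 600

MPS = ΔS/ΔY = (405 − 150)/(5550 − 3000) = 255/2550 = 0.1
MPC = 1 − MPS = 0.9
Autonomous saving = 150 − 0.1(3000) = -150, so a = 150
C = 150 + 0.9(500) = 150 + 450 = 600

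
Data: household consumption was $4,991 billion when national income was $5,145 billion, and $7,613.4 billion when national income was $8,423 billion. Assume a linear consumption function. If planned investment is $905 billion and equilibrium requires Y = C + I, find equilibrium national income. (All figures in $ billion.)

Y = 8900

MPC = (7613.4 − 4991)/(8423 − 5145) = 2622.4/3278 = 0.8
a = 4991 − 0.8(5145) = 875
Equilibrium: Y = 875 + 0.8Y + 905
0.2Y = 1780, so Y = 1780/0.2 = 8900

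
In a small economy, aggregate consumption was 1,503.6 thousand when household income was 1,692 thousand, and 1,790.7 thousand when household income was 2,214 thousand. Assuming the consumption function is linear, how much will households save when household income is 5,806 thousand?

S = 2039.7

MPC = (1790.7 − 1503.6)/(2214 − 1692) = 287.1/522 = 0.55
a = 1503.6 − 0.55(1692) = 1503.6 − 930.6 = 573
C = 573 + 0.55(5806) = 3766.3
S = 5806 − 3766.3 = 2039.7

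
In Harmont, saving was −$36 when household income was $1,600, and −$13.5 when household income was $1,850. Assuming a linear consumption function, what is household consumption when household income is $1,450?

C = 1499.5

MPS = ΔS/ΔY = (-13.5 − (-36))/(1850 − 1600) = 22.5/250 = 0.09
MPC = 1 − MPS = 0.91
Autonomous saving = -36 − 0.09(1600) = -180, so a = 180
C = 180 + 0.91(1450) = 180 + 1319.5 = 1499.5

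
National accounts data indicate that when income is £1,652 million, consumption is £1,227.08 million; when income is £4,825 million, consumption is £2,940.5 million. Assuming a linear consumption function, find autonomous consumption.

MPC = ΔC/ΔY = (2940.5 − 1227.08)/(4825 − 1652) = 1713.42/3173 = 0.54
a = C − MPC·Y = 1227.08 − 0.54(1652) = 1227.08 − 892.08 = 335

a = 335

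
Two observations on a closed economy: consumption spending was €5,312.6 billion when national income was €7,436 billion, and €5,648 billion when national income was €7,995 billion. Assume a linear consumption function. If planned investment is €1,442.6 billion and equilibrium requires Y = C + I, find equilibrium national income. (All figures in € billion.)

Y = 5734

MPC = (5648 − 5312.6)/(7995 − 7436) = 335.4/559 = 0.6
a = 5312.6 − 0.6(7436) = 851
Equilibrium: Y = 851 + 0.6Y + 1442.6
0.4Y = 2293.6, so Y = 2293.6/0.4 = 5734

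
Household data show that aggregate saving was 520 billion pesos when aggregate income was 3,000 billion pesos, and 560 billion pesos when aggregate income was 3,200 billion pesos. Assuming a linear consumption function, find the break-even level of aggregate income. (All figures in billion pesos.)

MPS = ΔS/ΔY = (560 − 520)/(3200 − 3000) = 40/200 = 0.2
MPC = 1 − MPS = 0.8
From S(3000) = 520: −a + 0.2(3000) = 520, so a = 600 − 520 = 80
Break-even (S = 0): Y = a/MPS = 80/0.2 = 400

Y = 400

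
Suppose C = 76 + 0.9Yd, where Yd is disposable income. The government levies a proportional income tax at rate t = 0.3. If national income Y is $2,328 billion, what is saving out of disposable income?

S = 86.96

Yd = (1 − 0.3)(2328) = 0.7(2328) = 1629.6
C = 76 + 0.9(1629.6) = 76 + 1466.64 = 1542.64
S = Yd − C = 1629.6 − 1542.64 = 86.96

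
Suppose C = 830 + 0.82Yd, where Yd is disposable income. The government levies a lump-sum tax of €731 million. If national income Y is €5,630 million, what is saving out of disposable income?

Yd = Y − T = 5630 − 731 = 4899
C = 830 + 0.82(4899) = 830 + 4017.18 = 4847.18
S = Yd − C = 4899 − 4847.18 = 51.82

S = 51.82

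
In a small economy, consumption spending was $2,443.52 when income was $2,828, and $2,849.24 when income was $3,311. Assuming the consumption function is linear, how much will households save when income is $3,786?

MPC = (2849.24 − 2443.52)/(3311 − 2828) = 405.72/483 = 0.84
a = 2443.52 − 0.84(2828) = 2443.52 − 2375.52 = 68
C = 68 + 0.84(3786) = 3248.24
S = 3786 − 3248.24 = 537.76

S = 537.76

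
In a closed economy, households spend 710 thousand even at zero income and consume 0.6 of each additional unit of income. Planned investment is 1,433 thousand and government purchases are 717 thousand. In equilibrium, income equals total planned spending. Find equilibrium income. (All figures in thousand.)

Y = C + I + G = 710 + 0.6Y + 1433 + 717
Y − 0.6Y = 2860
0.4Y = 2860, so Y = 2860/0.4 = 7150

Y = 7150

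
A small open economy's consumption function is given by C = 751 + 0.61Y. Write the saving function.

S = -751 + 0.39Y

S = Y − C = Y − (751 + 0.61Y) = -751 + (1 − 0.61)Y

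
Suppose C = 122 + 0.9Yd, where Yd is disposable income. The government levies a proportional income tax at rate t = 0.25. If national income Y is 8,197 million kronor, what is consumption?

C = 5654.975

Yd = (1 − 0.25)(8197) = 0.75(8197) = 6147.75
C = 122 + 0.9(6147.75) = 122 + 5532.975 = 5654.975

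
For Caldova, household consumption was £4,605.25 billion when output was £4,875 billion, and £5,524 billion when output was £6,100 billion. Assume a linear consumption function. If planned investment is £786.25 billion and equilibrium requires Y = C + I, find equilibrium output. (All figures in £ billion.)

Y = 6941

MPC = (5524 − 4605.25)/(6100 − 4875) = 918.75/1225 = 0.75
a = 4605.25 − 0.75(4875) = 949
Equilibrium: Y = 949 + 0.75Y + 786.25
0.25Y = 1735.25, so Y = 1735.25/0.25 = 6941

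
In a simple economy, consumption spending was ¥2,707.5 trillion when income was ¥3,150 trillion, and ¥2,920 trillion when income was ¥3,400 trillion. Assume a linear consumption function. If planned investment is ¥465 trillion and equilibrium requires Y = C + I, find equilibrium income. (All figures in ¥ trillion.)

MPC = (2920 − 2707.5)/(3400 − 3150) = 212.5/250 = 0.85
a = 2707.5 − 0.85(3150) = 30
Equilibrium: Y = 30 + 0.85Y + 465
0.15Y = 495, so Y = 495/0.15 = 3300

Y = 3300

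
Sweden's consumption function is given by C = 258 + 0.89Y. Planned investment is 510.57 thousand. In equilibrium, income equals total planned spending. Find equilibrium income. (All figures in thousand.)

Y = 6987

Y = C + I = 258 + 0.89Y + 510.57
Y − 0.89Y = 768.57
0.11Y = 768.57, so Y = 768.57/0.11 = 6987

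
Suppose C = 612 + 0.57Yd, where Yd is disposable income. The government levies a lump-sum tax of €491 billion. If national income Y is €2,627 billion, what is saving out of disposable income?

Yd = Y − T = 2627 − 491 = 2136
C = 612 + 0.57(2136) = 612 + 1217.52 = 1829.52
S = Yd − C = 2136 − 1829.52 = 306.48

S = 306.48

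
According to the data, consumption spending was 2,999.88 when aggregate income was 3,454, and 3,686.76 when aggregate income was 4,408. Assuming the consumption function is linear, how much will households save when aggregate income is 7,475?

MPC = (3686.76 − 2999.88)/(4408 − 3454) = 686.88/954 = 0.72
a = 2999.88 − 0.72(3454) = 2999.88 − 2486.88 = 513
C = 513 + 0.72(7475) = 5895
S = 7475 − 5895 = 1580

S = 1580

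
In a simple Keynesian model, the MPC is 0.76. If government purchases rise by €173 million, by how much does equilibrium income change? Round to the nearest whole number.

ΔY ≈ 721

The multiplier is 1/(1 − MPC) = 1/0.24.
ΔY = 173/0.24 = 720.83 ≈ 721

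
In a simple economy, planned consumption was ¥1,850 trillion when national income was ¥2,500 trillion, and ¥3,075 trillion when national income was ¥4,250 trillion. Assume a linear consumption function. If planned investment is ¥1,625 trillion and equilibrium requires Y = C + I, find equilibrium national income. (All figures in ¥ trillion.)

Y = 5750

MPC = (3075 − 1850)/(4250 − 2500) = 1225/1750 = 0.7
a = 1850 − 0.7(2500) = 100
Equilibrium: Y = 100 + 0.7Y + 1625
0.3Y = 1725, so Y = 1725/0.3 = 5750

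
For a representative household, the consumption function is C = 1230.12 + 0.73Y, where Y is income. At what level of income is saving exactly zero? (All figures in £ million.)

At break-even, C = Y: 1230.12 + 0.73Y = Y
0.27Y = 1230.12, so Y = 1230.12/0.27 = 4556

Y = 4556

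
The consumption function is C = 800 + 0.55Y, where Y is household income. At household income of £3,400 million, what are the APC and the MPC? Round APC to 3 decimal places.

MPC = 0.55 (the slope of the consumption function)
C = 800 + 0.55(3400) = 2670, so APC = 2670/3400 = 0.785

APC = 0.785; MPC = 0.55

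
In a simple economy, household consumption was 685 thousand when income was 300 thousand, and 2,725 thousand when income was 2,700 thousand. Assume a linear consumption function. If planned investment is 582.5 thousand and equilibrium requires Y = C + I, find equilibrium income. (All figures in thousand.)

MPC = (2725 − 685)/(2700 − 300) = 2040/2400 = 0.85
a = 685 − 0.85(300) = 430
Equilibrium: Y = 430 + 0.85Y + 582.5
0.15Y = 1012.5, so Y = 1012.5/0.15 = 6750

Y = 6750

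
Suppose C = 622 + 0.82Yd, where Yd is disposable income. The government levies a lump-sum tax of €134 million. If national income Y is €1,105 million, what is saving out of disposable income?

Yd = Y − T = 1105 − 134 = 971
C = 622 + 0.82(971) = 622 + 796.22 = 1418.22
S = Yd − C = 971 − 1418.22 = -447.22

S = -447.22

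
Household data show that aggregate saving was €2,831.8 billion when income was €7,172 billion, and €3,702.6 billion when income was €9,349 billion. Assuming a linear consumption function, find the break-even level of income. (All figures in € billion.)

Y = 92.5

MPS = ΔS/ΔY = (3702.6 − 2831.8)/(9349 − 7172) = 870.8/2177 = 0.4
MPC = 1 − MPS = 0.6
From S(7172) = 2831.8: −a + 0.4(7172) = 2831.8, so a = 2868.8 − 2831.8 = 37
Break-even (S = 0): Y = a/MPS = 37/0.4 = 92.5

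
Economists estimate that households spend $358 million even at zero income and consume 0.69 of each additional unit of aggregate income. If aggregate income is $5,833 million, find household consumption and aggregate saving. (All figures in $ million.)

C = 4382.77; S = 1450.23

C = 358 + 0.69(5833) = 358 + 4024.77 = 4382.77
S = Y − C = 5833 − 4382.77 = 1450.23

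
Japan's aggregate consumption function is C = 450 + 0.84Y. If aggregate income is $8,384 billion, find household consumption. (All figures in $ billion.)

C = 450 + 0.84(8384) = 450 + 7042.56 = 7492.56

C = 7492.56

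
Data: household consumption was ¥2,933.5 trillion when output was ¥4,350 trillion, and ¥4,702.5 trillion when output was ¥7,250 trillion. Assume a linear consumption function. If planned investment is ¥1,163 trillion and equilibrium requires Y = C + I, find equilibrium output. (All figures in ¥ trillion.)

MPC = (4702.5 − 2933.5)/(7250 − 4350) = 1769/2900 = 0.61
a = 2933.5 − 0.61(4350) = 280
Equilibrium: Y = 280 + 0.61Y + 1163
0.39Y = 1443, so Y = 1443/0.39 = 3700

Y = 3700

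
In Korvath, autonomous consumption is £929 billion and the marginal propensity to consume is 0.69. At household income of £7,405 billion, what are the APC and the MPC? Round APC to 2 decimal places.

APC = 0.82; MPC = 0.69

MPC = 0.69 (the slope of the consumption function)
C = 929 + 0.69(7405) = 6038.45, so APC = 6038.45/7405 = 0.82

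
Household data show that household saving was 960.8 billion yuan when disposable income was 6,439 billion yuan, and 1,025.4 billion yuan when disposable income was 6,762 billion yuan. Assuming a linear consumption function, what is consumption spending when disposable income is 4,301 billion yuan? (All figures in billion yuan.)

C = 3767.8

MPS = ΔS/ΔY = (1025.4 − 960.8)/(6762 − 6439) = 64.6/323 = 0.2
MPC = 1 − MPS = 0.8
Autonomous saving = 960.8 − 0.2(6439) = -327, so a = 327
C = 327 + 0.8(4301) = 327 + 3440.8 = 3767.8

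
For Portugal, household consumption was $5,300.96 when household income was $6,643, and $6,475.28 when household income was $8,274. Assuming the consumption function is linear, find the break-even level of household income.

MPC = (6475.28 − 5300.96)/(8274 − 6643) = 1174.32/1631 = 0.72
a = 5300.96 − 0.72(6643) = 5300.96 − 4782.96 = 518
Break-even: Y = a/(1−MPC) = 518/0.28 = 1850

Y = 1850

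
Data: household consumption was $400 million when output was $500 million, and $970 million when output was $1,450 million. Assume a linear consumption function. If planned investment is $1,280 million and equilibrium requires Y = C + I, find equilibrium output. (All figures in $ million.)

Y = 3450

MPC = (970 − 400)/(1450 − 500) = 570/950 = 0.6
a = 400 − 0.6(500) = 100
Equilibrium: Y = 100 + 0.6Y + 1280
0.4Y = 1380, so Y = 1380/0.4 = 3450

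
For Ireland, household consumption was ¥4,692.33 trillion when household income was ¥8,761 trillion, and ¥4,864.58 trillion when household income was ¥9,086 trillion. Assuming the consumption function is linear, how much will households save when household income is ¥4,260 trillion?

S = 1953.2

MPC = (4864.58 − 4692.33)/(9086 − 8761) = 172.25/325 = 0.53
a = 4692.33 − 0.53(8761) = 4692.33 − 4643.33 = 49
C = 49 + 0.53(4260) = 2306.8
S = 4260 − 2306.8 = 1953.2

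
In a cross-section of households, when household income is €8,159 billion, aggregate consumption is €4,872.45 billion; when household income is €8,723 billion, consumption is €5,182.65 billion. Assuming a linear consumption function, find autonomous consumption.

MPC = ΔC/ΔY = (5182.65 − 4872.45)/(8723 − 8159) = 310.2/564 = 0.55
a = C − MPC·Y = 4872.45 − 0.55(8159) = 4872.45 − 4487.45 = 385

a = 385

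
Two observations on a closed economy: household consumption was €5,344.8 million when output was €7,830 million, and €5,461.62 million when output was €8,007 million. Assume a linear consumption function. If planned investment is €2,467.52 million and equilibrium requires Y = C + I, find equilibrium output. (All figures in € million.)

MPC = (5461.62 − 5344.8)/(8007 − 7830) = 116.82/177 = 0.66
a = 5344.8 − 0.66(7830) = 177
Equilibrium: Y = 177 + 0.66Y + 2467.52
0.34Y = 2644.52, so Y = 2644.52/0.34 = 7778

Y = 7778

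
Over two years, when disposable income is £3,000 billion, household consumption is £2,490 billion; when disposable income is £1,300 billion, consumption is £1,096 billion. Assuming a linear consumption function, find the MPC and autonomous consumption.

MPC = ΔC/ΔY = (2490 − 1096)/(3000 − 1300) = 1394/1700 = 0.82
a = C − MPC·Y = 1096 − 0.82(1300) = 1096 − 1066 = 30

MPC = 0.82; a = 30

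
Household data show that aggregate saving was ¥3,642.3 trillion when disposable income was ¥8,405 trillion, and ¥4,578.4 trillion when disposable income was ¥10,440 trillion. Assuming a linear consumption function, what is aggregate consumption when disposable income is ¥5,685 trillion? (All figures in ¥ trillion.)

MPS = ΔS/ΔY = (4578.4 − 3642.3)/(10440 − 8405) = 936.1/2035 = 0.46
MPC = 1 − MPS = 0.54
Autonomous saving = 3642.3 − 0.46(8405) = -224, so a = 224
C = 224 + 0.54(5685) = 224 + 3069.9 = 3293.9

C = 3293.9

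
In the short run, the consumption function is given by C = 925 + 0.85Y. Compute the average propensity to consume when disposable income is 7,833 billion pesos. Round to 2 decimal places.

C = 925 + 0.85(7833) = 7583.05
APC = C/Y = 7583.05/7833 = 0.97

APC = 0.97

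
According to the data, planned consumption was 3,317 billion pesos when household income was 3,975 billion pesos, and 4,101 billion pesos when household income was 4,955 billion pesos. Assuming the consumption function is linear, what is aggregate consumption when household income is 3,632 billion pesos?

C = 3042.6

MPC = (4101 − 3317)/(4955 − 3975) = 784/980 = 0.8
a = 3317 − 0.8(3975) = 3317 − 3180 = 137
C = 137 + 0.8(3632) = 137 + 2905.6 = 3042.6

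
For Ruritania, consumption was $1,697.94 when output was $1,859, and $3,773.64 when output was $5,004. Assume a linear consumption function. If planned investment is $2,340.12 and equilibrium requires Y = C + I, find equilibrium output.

Y = 8268

MPC = (3773.64 − 1697.94)/(5004 − 1859) = 2075.7/3145 = 0.66
a = 1697.94 − 0.66(1859) = 471
Equilibrium: Y = 471 + 0.66Y + 2340.12
0.34Y = 2811.12, so Y = 2811.12/0.34 = 8268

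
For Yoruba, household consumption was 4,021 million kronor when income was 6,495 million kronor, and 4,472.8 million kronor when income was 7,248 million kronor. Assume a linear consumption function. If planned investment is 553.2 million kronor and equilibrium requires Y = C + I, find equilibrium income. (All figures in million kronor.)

Y = 1693

MPC = (4472.8 − 4021)/(7248 − 6495) = 451.8/753 = 0.6
a = 4021 − 0.6(6495) = 124
Equilibrium: Y = 124 + 0.6Y + 553.2
0.4Y = 677.2, so Y = 677.2/0.4 = 1693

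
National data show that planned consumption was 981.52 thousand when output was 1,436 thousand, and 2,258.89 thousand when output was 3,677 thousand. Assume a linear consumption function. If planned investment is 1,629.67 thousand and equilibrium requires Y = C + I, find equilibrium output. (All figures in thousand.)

MPC = (2258.89 − 981.52)/(3677 − 1436) = 1277.37/2241 = 0.57
a = 981.52 − 0.57(1436) = 163
Equilibrium: Y = 163 + 0.57Y + 1629.67
0.43Y = 1792.67, so Y = 1792.67/0.43 = 4169

Y = 4169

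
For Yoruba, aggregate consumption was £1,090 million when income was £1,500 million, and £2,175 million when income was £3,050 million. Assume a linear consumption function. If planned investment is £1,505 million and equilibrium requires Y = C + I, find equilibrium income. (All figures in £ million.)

Y = 5150

MPC = (2175 − 1090)/(3050 − 1500) = 1085/1550 = 0.7
a = 1090 − 0.7(1500) = 40
Equilibrium: Y = 40 + 0.7Y + 1505
0.3Y = 1545, so Y = 1545/0.3 = 5150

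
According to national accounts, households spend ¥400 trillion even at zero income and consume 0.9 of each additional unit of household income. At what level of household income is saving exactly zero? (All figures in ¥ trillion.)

At break-even, C = Y: 400 + 0.9Y = Y
0.1Y = 400, so Y = 400/0.1 = 4000

Y = 4000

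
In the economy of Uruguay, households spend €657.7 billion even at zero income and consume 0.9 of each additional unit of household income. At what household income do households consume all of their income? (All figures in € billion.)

Y = 6577

At break-even, C = Y: 657.7 + 0.9Y = Y
0.1Y = 657.7, so Y = 657.7/0.1 = 6577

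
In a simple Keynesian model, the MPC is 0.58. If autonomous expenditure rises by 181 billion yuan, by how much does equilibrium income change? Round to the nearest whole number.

ΔY ≈ 431

The multiplier is 1/(1 − MPC) = 1/0.42.
ΔY = 181/0.42 = 430.95 ≈ 431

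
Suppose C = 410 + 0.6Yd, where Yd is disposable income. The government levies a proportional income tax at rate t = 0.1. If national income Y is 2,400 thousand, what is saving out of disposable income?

S = 454

Yd = (1 − 0.1)(2400) = 0.9(2400) = 2160
C = 410 + 0.6(2160) = 410 + 1296 = 1706
S = Yd − C = 2160 − 1706 = 454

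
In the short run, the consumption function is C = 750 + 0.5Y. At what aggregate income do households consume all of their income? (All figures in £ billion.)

At break-even, C = Y: 750 + 0.5Y = Y
0.5Y = 750, so Y = 750/0.5 = 1500

Y = 1500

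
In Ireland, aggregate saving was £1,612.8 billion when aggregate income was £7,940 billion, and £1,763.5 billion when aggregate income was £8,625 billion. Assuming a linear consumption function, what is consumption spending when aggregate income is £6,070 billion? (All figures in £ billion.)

MPS = ΔS/ΔY = (1763.5 − 1612.8)/(8625 − 7940) = 150.7/685 = 0.22
MPC = 1 − MPS = 0.78
Autonomous saving = 1612.8 − 0.22(7940) = -134, so a = 134
C = 134 + 0.78(6070) = 134 + 4734.6 = 4868.6

C = 4868.6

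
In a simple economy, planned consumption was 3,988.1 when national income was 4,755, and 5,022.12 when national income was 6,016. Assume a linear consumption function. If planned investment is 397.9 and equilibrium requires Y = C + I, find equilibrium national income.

MPC = (5022.12 − 3988.1)/(6016 − 4755) = 1034.02/1261 = 0.82
a = 3988.1 − 0.82(4755) = 89
Equilibrium: Y = 89 + 0.82Y + 397.9
0.18Y = 486.9, so Y = 486.9/0.18 = 2705

Y = 2705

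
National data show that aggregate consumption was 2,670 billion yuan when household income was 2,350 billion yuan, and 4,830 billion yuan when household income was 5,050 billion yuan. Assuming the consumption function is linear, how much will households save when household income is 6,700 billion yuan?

MPC = (4830 − 2670)/(5050 − 2350) = 2160/2700 = 0.8
a = 2670 − 0.8(2350) = 2670 − 1880 = 790
C = 790 + 0.8(6700) = 6150
S = 6700 − 6150 = 550

S = 550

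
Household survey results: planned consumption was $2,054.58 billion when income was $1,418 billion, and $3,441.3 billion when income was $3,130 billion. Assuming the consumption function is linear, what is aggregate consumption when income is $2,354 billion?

MPC = (3441.3 − 2054.58)/(3130 − 1418) = 1386.72/1712 = 0.81
a = 2054.58 − 0.81(1418) = 2054.58 − 1148.58 = 906
C = 906 + 0.81(2354) = 906 + 1906.74 = 2812.74

C = 2812.74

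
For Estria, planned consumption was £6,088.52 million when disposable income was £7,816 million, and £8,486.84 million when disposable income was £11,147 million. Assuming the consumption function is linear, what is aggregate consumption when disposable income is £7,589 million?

C = 5925.08

MPC = (8486.84 − 6088.52)/(11147 − 7816) = 2398.32/3331 = 0.72
a = 6088.52 − 0.72(7816) = 6088.52 − 5627.52 = 461
C = 461 + 0.72(7589) = 461 + 5464.08 = 5925.08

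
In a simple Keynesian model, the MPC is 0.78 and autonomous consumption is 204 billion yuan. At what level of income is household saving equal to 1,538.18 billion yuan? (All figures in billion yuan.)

S = Y − C = -204 + 0.22Y
-204 + 0.22Y = 1538.18, so 0.22Y = 1742.18 and Y = 7919

Y = 7919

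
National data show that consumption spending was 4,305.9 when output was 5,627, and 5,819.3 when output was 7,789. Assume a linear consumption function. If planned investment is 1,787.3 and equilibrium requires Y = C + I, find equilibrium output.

MPC = (5819.3 − 4305.9)/(7789 − 5627) = 1513.4/2162 = 0.7
a = 4305.9 − 0.7(5627) = 367
Equilibrium: Y = 367 + 0.7Y + 1787.3
0.3Y = 2154.3, so Y = 2154.3/0.3 = 7181

Y = 7181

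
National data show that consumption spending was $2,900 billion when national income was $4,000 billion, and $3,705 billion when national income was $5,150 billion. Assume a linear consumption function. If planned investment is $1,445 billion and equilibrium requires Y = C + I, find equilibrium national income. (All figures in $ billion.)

Y = 5150

MPC = (3705 − 2900)/(5150 − 4000) = 805/1150 = 0.7
a = 2900 − 0.7(4000) = 100
Equilibrium: Y = 100 + 0.7Y + 1445
0.3Y = 1545, so Y = 1545/0.3 = 5150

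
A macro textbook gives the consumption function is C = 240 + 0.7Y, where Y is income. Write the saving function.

S = -240 + 0.3Y

S = Y − C = Y − (240 + 0.7Y) = -240 + (1 − 0.7)Y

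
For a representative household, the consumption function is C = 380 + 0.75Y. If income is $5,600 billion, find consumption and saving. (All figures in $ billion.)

C = 380 + 0.75(5600) = 380 + 4200 = 4580
S = Y − C = 5600 − 4580 = 1020

C = 4580; S = 1020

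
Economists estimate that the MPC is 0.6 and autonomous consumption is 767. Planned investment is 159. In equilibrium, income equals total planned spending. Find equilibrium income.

Y = 2315

Y = C + I = 767 + 0.6Y + 159
Y − 0.6Y = 926
0.4Y = 926, so Y = 926/0.4 = 2315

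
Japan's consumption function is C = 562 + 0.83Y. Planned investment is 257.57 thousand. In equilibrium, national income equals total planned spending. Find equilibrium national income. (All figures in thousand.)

Y = C + I = 562 + 0.83Y + 257.57
Y − 0.83Y = 819.57
0.17Y = 819.57, so Y = 819.57/0.17 = 4821

Y = 4821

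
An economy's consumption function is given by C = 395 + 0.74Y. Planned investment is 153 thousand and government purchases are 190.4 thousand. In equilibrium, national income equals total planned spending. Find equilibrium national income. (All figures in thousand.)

Y = 2840

Y = C + I + G = 395 + 0.74Y + 153 + 190.4
Y − 0.74Y = 738.4
0.26Y = 738.4, so Y = 738.4/0.26 = 2840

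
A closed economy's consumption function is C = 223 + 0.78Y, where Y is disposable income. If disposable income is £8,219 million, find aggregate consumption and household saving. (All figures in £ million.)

C = 6633.82; S = 1585.18

C = 223 + 0.78(8219) = 223 + 6410.82 = 6633.82
S = Y − C = 8219 − 6633.82 = 1585.18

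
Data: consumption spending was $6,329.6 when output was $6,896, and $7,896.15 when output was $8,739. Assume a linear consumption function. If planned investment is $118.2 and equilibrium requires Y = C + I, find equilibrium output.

Y = 3908

MPC = (7896.15 − 6329.6)/(8739 − 6896) = 1566.55/1843 = 0.85
a = 6329.6 − 0.85(6896) = 468
Equilibrium: Y = 468 + 0.85Y + 118.2
0.15Y = 586.2, so Y = 586.2/0.15 = 3908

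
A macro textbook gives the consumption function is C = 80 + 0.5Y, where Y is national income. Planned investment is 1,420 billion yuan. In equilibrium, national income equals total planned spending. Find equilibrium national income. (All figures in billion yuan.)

Y = C + I = 80 + 0.5Y + 1420
Y − 0.5Y = 1500
0.5Y = 1500, so Y = 1500/0.5 = 3000

Y = 3000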